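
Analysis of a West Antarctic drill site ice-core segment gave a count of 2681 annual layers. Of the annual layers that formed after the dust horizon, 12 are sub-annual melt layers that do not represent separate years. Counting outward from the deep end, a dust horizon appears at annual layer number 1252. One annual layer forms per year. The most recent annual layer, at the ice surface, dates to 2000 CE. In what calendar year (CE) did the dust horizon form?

583 CE

2681 − 1252 = 1429 annual layers lie beyond the dust horizon toward the ice surface.
Removing the 12 false annual layers leaves 1429 − 12 = 1417 true annual layers beyond the dust horizon.
Counting back 1417 years from 2000 CE places the dust horizon in 2000 − 1417 = 583 CE.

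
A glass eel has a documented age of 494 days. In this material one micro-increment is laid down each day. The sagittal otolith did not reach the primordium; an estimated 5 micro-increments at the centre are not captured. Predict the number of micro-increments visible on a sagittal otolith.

489 micro-increments

At one micro-increment per day, 494 days correspond to 494 micro-increments.
Subtracting the 5 micro-increments not captured gives 494 − 5 = 489 micro-increments in the record.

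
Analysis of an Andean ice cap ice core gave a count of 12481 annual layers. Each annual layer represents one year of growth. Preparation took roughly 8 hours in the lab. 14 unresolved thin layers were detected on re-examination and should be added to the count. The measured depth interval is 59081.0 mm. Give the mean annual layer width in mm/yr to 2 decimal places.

4.73 mm/yr

After corrections the count is 12481 + 14 = 12495 annual layers.
Extension rate ≈ 59081.0 / 12495 = 4.73 mm/yr.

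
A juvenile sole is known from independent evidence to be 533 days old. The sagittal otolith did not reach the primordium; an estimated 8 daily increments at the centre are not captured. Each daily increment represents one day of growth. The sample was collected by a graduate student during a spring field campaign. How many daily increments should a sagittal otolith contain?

Expected daily increments over 533 days: 533.
Subtracting the 8 daily increments not captured gives 533 − 8 = 525 daily increments in the record.

525 daily increments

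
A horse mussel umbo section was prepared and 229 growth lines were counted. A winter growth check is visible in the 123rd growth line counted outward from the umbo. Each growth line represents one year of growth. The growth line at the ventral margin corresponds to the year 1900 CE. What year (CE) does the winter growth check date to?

1794 CE

The winter growth check sits at growth line 123 from the umbo, so 229 − 123 = 106 growth lines formed after it.
1900 − 106 = 1794 CE.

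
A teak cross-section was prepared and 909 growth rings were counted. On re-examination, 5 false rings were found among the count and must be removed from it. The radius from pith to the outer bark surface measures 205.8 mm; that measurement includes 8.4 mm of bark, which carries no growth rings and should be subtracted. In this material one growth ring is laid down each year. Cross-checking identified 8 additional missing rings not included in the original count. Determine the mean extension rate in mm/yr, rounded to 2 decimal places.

0.22 mm/yr

True growth ring count = 909 − 5 + 8 = 912.
Net length = 205.8 − 8.4 = 197.4 mm.
197.4 mm over 912 years gives 197.4 / 912 ≈ 0.22 mm/yr.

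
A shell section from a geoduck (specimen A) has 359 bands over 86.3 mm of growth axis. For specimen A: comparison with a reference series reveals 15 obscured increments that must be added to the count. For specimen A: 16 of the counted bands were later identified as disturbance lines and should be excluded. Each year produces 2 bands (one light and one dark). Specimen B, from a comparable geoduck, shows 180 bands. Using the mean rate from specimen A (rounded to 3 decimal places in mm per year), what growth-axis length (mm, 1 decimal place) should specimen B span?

Specimen A: after corrections the count is 359 − 16 + 15 = 358 bands.
Specimen A: with 2 bands per year, 358 / 2 = 179 years.
A: Extension rate ≈ 86.3 / 179 = 0.482 mm per year.
Specimen B: with 2 bands per year, 180 / 2 = 90 years. For B, 0.482 mm/year × 90 years = 43.4 mm.

43.4 mm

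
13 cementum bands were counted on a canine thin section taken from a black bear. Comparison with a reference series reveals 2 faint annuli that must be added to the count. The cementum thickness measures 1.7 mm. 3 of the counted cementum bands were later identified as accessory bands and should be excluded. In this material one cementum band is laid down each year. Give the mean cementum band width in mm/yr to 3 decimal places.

After corrections the count is 13 − 3 + 2 = 12 cementum bands.
Mean rate = 1.7 mm / 12 years ≈ 0.142 mm/yr.

0.142 mm/yr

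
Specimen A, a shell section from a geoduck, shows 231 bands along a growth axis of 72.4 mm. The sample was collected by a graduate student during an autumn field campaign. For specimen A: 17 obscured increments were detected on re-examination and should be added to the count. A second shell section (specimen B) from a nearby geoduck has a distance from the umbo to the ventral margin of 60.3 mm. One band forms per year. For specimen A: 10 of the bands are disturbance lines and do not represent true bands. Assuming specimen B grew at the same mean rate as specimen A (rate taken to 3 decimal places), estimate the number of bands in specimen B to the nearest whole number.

Specimen A: correcting the raw count gives 231 − 10 + 17 = 238 true bands.
A: 72.4 mm over 238 years gives 72.4 / 238 ≈ 0.304 mm/yr.
Specimen B: 60.3 mm / 0.304 mm per year = 198.36 years ≈ 198 bands.

198 bands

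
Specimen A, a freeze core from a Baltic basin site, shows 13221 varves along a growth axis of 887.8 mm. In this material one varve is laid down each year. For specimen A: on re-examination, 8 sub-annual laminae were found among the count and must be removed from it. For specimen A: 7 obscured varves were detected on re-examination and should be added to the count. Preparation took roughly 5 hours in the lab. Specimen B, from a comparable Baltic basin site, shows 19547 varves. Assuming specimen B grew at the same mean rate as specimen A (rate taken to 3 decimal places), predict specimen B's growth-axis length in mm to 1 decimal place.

Specimen A: correcting the raw count gives 13221 − 8 + 7 = 13220 true varves.
A: 887.8 mm over 13220 years gives 887.8 / 13220 ≈ 0.067 mm/yr.
Length of B = 0.067 × 19547 = 1309.6 mm.

1309.6 mm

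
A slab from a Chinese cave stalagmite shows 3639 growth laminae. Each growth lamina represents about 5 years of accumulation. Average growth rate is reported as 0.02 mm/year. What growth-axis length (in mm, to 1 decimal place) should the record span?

Multiplying by 5 years per growth lamina: 3639 × 5 = 18195 years.
Predicted length = 0.02 mm/year × 18195 years = 363.9 mm.

363.9 mm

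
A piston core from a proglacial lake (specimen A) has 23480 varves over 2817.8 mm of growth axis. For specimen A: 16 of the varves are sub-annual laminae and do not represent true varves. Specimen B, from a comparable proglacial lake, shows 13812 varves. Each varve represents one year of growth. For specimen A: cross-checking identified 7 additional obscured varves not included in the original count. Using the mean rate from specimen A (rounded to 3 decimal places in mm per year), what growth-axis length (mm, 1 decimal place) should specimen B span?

Specimen A: after corrections the count is 23480 − 16 + 7 = 23471 varves.
A: Extension rate ≈ 2817.8 / 23471 = 0.120 mm per year.
Length of B = 0.120 × 13812 = 1657.4 mm.

1657.4 mm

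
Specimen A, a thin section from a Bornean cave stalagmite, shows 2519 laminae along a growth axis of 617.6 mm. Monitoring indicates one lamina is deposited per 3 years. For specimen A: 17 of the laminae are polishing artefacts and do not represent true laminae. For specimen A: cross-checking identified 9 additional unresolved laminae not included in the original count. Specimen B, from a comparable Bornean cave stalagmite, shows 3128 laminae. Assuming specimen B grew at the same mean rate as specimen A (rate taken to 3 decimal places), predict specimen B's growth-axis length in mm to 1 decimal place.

Specimen A: adjusted count: 2519 − 17 + 9 = 2511 laminae.
Specimen A: 2511 laminae at 3 years each span 2511 × 3 = 7533 years.
A: Mean rate = 617.6 mm / 7533 years ≈ 0.082 mm/yr.
Specimen B: multiplying by 3 years per lamina: 3128 × 3 = 9384 years. B's length ≈ 0.082 × 9384 = 769.5 mm.

769.5 mm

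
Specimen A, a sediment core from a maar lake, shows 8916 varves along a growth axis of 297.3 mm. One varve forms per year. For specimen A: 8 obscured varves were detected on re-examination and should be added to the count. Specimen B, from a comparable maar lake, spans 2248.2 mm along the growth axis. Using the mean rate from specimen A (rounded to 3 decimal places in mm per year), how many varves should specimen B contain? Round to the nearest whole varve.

Specimen A: true varve count = 8916 + 8 = 8924.
A: Mean rate = 297.3 mm / 8924 years ≈ 0.033 mm per year.
Specimen B: 2248.2 mm / 0.033 mm per year = 68127.27 years ≈ 68127 varves.

68127 varves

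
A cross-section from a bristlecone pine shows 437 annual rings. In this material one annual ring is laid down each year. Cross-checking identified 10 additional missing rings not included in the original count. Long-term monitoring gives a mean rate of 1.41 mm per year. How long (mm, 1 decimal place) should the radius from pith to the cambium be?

After corrections the count is 437 + 10 = 447 annual rings.
Predicted length = 1.41 mm/year × 447 years = 630.3 mm.

630.3 mm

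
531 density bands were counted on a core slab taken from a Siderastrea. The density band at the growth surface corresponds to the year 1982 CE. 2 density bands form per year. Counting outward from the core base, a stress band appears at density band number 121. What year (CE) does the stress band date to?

1777 CE

531 − 121 = 410 density bands lie beyond the stress band toward the growth surface.
Dividing by 2 density bands per year: 410 / 2 = 205 years.
The density band at the growth surface is 1982 CE, so the stress band dates to 1982 − 205 = 1777 CE.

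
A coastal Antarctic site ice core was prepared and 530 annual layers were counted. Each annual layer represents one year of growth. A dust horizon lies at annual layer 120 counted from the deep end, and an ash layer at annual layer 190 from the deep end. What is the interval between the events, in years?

190 − 120 = 70 annual layers lie between the two events.
That is 70 years at one annual layer per year.

70 yr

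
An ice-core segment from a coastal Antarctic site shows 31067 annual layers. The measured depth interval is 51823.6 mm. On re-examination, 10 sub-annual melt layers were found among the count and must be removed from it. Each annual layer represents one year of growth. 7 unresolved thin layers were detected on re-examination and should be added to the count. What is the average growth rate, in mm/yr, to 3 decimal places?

1.668 mm/yr

Adjusted count: 31067 − 10 + 7 = 31064 annual layers.
Extension rate ≈ 51823.6 / 31064 = 1.668 mm/yr.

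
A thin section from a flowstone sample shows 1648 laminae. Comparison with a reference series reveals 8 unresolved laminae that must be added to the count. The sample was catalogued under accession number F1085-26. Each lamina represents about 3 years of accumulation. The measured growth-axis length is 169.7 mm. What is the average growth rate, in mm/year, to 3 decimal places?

True lamina count = 1648 + 8 = 1656.
1656 laminae at 3 years each span 1656 × 3 = 4968 years.
169.7 mm over 4968 years gives 169.7 / 4968 ≈ 0.034 mm/year.

0.034 mm/year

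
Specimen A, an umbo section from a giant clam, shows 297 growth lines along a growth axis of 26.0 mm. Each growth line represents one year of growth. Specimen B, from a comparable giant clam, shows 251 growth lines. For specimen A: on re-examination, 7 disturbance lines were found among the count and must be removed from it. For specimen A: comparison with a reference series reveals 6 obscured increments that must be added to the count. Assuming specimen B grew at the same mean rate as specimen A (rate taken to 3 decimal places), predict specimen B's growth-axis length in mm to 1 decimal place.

Specimen A: after corrections the count is 297 − 7 + 6 = 296 growth lines.
A: Mean rate = 26.0 mm / 296 years ≈ 0.088 mm/year.
Length of B = 0.088 × 251 = 22.1 mm.

22.1 mm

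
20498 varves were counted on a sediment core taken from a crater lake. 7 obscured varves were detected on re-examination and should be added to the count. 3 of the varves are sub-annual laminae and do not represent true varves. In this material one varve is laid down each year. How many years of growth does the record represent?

20502 years

True varve count = 20498 − 3 + 7 = 20502.
With a one-to-one varve periodicity this is 20502 years.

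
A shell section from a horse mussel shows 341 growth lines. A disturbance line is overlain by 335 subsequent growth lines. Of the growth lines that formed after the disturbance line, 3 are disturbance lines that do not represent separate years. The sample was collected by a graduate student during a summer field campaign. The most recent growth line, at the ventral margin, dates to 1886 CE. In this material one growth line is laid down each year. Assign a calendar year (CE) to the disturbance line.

335 growth lines post-date the disturbance line.
335 − 3 false = 332 true growth lines after the disturbance line.
Counting back 332 years from 1886 CE places the disturbance line in 1886 − 332 = 1554 CE.

1554 CE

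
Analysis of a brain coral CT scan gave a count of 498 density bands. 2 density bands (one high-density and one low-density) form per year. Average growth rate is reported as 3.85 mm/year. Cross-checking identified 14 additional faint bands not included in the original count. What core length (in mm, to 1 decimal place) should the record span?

True density band count = 498 + 14 = 512.
Dividing by 2 density bands per year: 512 / 2 = 256 years.
Length ≈ 3.85 × 256 = 985.6 mm.

985.6 mm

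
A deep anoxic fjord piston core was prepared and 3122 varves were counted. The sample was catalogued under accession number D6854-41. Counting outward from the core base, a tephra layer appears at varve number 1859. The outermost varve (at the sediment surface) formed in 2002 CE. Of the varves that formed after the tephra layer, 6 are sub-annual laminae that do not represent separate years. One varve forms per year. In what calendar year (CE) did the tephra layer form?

Between varve 1859 and the sediment surface there are 3122 − 1859 = 1263 varves.
1263 − 6 false = 1257 true varves after the tephra layer.
Counting back 1257 years from 2002 CE places the tephra layer in 2002 − 1257 = 745 CE.

745 CE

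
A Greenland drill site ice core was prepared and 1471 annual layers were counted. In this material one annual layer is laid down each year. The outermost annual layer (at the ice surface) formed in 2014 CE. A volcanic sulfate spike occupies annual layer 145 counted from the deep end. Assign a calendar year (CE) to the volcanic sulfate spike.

Between annual layer 145 and the ice surface there are 1471 − 145 = 1326 annual layers.
2014 − 1326 = 688 CE.

688 CE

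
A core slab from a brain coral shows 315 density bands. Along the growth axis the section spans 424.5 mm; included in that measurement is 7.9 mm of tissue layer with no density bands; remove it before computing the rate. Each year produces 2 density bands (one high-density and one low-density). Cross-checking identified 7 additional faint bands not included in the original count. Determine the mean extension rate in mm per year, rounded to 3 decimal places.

True density band count = 315 + 7 = 322.
With 2 density bands per year, 322 / 2 = 161 years.
The growth record spans 424.5 − 7.9 = 416.6 mm.
416.6 mm over 161 years gives 416.6 / 161 ≈ 2.588 mm per year.

2.588 mm per year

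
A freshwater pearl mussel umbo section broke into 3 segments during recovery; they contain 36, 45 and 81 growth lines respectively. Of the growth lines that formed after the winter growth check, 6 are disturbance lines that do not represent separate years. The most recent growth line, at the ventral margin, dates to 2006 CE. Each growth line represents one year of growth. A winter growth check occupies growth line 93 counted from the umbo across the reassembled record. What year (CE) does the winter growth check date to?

Total growth lines = 36 + 45 + 81 = 162.
Between growth line 93 and the ventral margin there are 162 − 93 = 69 growth lines.
Excluding 6 false growth lines: 69 − 6 = 63.
2006 − 63 = 1943 CE.

1943 CE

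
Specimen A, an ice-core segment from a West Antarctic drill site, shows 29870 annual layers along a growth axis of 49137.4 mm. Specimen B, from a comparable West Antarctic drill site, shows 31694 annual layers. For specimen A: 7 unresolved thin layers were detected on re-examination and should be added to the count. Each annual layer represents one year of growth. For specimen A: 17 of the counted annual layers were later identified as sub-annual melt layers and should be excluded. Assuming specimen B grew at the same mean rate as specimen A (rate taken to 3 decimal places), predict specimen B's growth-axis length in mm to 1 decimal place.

Specimen A: adjusted count: 29870 − 17 + 7 = 29860 annual layers.
A: Mean rate = 49137.4 mm / 29860 years ≈ 1.646 mm/yr.
B's length ≈ 1.646 × 31694 = 52168.3 mm.

52168.3 mm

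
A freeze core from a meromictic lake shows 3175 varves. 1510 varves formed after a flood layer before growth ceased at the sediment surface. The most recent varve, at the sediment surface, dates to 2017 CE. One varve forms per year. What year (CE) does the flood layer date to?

507 CE

1510 varves post-date the flood layer.
The varve at the sediment surface is 2017 CE, so the flood layer dates to 2017 − 1510 = 507 CE.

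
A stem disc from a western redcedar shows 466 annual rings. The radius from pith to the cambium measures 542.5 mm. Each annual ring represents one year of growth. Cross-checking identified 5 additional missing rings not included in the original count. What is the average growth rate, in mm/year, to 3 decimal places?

True annual ring count = 466 + 5 = 471.
Extension rate ≈ 542.5 / 471 = 1.152 mm/year.

1.152 mm/year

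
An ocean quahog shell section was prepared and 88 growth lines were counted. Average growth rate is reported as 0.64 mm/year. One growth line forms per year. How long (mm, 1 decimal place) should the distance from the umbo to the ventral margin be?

88 years of growth are recorded.
Predicted length = 0.64 mm/year × 88 years = 56.3 mm.

56.3 mm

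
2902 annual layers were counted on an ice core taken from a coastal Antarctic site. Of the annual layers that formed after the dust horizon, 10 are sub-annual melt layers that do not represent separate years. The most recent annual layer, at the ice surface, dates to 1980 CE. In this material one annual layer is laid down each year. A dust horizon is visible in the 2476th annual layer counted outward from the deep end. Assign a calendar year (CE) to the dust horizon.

1564 CE

Between annual layer 2476 and the ice surface there are 2902 − 2476 = 426 annual layers.
426 − 10 false = 416 true annual layers after the dust horizon.
The annual layer at the ice surface is 1980 CE, so the dust horizon dates to 1980 − 416 = 1564 CE.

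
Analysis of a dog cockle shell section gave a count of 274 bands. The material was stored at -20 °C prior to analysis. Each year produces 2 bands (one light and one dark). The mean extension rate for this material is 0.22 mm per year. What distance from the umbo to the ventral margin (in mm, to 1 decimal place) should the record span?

30.1 mm

274 bands at 2 per year is 274 / 2 = 137 years.
137 years at 0.22 mm/year gives 0.22 × 137 = 30.1 mm.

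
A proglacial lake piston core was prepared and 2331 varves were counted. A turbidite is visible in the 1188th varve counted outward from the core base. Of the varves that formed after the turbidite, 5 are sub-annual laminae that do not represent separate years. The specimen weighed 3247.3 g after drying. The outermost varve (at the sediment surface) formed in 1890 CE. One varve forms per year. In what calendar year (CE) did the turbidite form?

752 CE

Between varve 1188 and the sediment surface there are 2331 − 1188 = 1143 varves.
Excluding 5 false varves: 1143 − 5 = 1138.
1890 − 1138 = 752 CE.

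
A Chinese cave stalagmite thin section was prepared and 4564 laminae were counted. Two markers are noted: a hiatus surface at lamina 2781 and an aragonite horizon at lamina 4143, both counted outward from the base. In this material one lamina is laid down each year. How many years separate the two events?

The two markers are separated by 4143 − 2781 = 1362 laminae.
That is 1362 years at one lamina per year.

1362 years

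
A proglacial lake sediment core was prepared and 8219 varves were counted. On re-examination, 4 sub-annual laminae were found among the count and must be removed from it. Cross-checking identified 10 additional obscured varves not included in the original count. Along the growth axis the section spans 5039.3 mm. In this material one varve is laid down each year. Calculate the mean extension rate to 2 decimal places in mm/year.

0.61 mm/year

True varve count = 8219 − 4 + 10 = 8225.
Mean rate = 5039.3 mm / 8225 years ≈ 0.61 mm/year.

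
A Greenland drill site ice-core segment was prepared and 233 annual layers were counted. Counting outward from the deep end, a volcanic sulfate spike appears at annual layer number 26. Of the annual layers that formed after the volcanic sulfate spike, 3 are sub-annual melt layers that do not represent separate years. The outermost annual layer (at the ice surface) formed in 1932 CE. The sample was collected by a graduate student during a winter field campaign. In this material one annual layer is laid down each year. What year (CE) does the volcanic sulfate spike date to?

233 − 26 = 207 annual layers lie beyond the volcanic sulfate spike toward the ice surface.
Removing the 3 false annual layers leaves 207 − 3 = 204 true annual layers beyond the volcanic sulfate spike.
1932 − 204 = 1728 CE.

1728 CE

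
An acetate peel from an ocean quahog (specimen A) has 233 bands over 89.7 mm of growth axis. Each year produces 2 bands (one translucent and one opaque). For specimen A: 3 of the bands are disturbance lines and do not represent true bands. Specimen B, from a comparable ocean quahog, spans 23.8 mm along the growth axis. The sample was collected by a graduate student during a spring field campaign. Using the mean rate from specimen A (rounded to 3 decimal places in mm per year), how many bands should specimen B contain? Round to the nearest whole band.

61 bands

Specimen A: adjusted count: 233 − 3 = 230 bands.
Specimen A: dividing by 2 bands per year: 230 / 2 = 115 years.
A: 89.7 mm over 115 years gives 89.7 / 115 ≈ 0.780 mm/yr.
B spans 23.8 / 0.780 = 30.51 years; at 2 bands per year that is 30.51 × 2 ≈ 61 bands.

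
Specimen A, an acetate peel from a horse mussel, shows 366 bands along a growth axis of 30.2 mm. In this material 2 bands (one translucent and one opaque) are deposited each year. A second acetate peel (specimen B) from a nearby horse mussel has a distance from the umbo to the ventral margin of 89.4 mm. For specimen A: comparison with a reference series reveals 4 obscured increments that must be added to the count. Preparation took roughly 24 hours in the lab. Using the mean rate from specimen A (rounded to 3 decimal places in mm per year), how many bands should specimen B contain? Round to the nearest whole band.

Specimen A: after corrections the count is 366 + 4 = 370 bands.
Specimen A: with 2 bands per year, 370 / 2 = 185 years.
A: Extension rate ≈ 30.2 / 185 = 0.163 mm/year.
For B, 89.4 / 0.163 = 548.47 years; at 2 bands per year that is 548.47 × 2 ≈ 1097 bands.

1097 bands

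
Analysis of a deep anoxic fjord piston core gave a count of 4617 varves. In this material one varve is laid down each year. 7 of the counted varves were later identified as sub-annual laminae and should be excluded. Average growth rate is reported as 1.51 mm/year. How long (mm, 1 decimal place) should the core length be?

6961.1 mm

Adjusted count: 4617 − 7 = 4610 varves.
Predicted length = 1.51 mm/year × 4610 years = 6961.1 mm.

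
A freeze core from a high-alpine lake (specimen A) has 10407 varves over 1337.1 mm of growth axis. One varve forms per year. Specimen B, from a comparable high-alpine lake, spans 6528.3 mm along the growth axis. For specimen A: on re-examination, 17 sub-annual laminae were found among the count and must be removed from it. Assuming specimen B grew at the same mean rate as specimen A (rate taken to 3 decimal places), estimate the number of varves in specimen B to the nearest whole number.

50607 varves

Specimen A: adjusted count: 10407 − 17 = 10390 varves.
A: Mean rate = 1337.1 mm / 10390 years ≈ 0.129 mm/yr.
For B, 6528.3 / 0.129 = 50606.98 years ≈ 50607 varves.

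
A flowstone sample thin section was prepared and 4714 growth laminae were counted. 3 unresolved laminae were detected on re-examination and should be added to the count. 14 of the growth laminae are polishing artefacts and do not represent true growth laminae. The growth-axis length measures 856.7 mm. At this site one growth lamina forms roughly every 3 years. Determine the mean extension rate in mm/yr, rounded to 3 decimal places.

0.061 mm/yr

Correcting the raw count gives 4714 − 14 + 3 = 4703 true growth laminae.
At 3 years per growth lamina, 4703 × 3 = 14109 years.
Extension rate ≈ 856.7 / 14109 = 0.061 mm/yr.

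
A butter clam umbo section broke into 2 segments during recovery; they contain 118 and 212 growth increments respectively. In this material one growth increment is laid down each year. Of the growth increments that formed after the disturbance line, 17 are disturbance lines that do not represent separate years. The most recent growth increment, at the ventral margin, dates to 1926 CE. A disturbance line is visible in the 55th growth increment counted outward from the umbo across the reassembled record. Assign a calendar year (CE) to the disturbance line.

Total growth increments = 118 + 212 = 330.
The disturbance line sits at growth increment 55 from the umbo, so 330 − 55 = 275 growth increments formed after it.
Excluding 17 false growth increments: 275 − 17 = 258.
The growth increment at the ventral margin is 1926 CE, so the disturbance line dates to 1926 − 258 = 1668 CE.

1668 CE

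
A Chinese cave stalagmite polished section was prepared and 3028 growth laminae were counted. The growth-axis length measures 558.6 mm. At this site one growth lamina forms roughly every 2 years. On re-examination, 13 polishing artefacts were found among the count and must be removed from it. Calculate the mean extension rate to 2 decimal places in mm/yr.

0.09 mm/yr

After corrections the count is 3028 − 13 = 3015 growth laminae.
At 2 years per growth lamina, 3015 × 2 = 6030 years.
558.6 mm over 6030 years gives 558.6 / 6030 ≈ 0.09 mm/yr.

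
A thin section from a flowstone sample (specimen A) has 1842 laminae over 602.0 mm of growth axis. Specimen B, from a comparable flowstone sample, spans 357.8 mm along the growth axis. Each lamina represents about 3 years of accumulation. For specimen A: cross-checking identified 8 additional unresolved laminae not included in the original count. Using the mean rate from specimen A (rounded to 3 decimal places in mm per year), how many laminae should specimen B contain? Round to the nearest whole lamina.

Specimen A: true lamina count = 1842 + 8 = 1850.
Specimen A: multiplying by 3 years per lamina: 1850 × 3 = 5550 years.
A: Mean rate = 602.0 mm / 5550 years ≈ 0.108 mm/year.
Specimen B: 357.8 mm / 0.108 mm per year = 3312.96 years; at 3 years per lamina that is 3312.96 / 3 ≈ 1104 laminae.

1104 laminae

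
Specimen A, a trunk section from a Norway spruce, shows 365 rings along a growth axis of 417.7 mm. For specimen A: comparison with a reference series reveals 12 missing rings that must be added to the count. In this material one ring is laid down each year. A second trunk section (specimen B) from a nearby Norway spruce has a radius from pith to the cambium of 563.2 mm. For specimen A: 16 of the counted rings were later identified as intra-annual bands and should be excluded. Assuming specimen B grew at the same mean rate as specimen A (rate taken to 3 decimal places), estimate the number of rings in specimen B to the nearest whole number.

Specimen A: adjusted count: 365 − 16 + 12 = 361 rings.
A: 417.7 mm over 361 years gives 417.7 / 361 ≈ 1.157 mm/yr.
B spans 563.2 / 1.157 = 486.78 years ≈ 487 rings.

487 rings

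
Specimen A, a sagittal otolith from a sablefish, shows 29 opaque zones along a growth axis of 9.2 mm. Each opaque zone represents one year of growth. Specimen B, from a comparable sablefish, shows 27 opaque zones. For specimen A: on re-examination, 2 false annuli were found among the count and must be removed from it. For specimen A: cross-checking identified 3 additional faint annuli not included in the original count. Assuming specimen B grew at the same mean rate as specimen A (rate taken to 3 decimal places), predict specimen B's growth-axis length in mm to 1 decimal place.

Specimen A: after corrections the count is 29 − 2 + 3 = 30 opaque zones.
A: 9.2 mm over 30 years gives 9.2 / 30 ≈ 0.307 mm/year.
Length of B = 0.307 × 27 = 8.3 mm.

8.3 mm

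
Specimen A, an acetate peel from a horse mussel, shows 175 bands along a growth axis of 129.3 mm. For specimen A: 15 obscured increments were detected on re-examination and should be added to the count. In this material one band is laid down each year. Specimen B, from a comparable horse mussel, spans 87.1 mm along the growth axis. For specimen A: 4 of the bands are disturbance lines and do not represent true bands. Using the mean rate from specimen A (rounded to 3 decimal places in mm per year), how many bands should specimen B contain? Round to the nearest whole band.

125 bands

Specimen A: adjusted count: 175 − 4 + 15 = 186 bands.
A: 129.3 mm over 186 years gives 129.3 / 186 ≈ 0.695 mm per year.
For B, 87.1 / 0.695 = 125.32 years ≈ 125 bands.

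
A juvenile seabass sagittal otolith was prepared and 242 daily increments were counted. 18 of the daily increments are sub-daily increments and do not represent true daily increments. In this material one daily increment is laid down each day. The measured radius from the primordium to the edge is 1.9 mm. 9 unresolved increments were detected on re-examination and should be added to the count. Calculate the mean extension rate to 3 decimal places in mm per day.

0.008 mm per day

After corrections the count is 242 − 18 + 9 = 233 daily increments.
Mean rate = 1.9 mm / 233 days ≈ 0.008 mm per day.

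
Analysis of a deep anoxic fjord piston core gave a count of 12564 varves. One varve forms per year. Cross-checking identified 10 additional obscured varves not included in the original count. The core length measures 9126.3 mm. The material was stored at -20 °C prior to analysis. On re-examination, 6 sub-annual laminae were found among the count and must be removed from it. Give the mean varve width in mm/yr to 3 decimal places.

0.726 mm/yr

Correcting the raw count gives 12564 − 6 + 10 = 12568 true varves.
Mean rate = 9126.3 mm / 12568 years ≈ 0.726 mm/yr.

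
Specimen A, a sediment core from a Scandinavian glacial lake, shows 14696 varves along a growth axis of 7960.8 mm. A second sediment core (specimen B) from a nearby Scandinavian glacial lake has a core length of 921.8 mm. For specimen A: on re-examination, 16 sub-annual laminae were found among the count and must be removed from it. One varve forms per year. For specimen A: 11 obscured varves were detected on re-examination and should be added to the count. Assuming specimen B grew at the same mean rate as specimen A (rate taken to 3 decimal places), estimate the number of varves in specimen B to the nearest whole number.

1701 varves

Specimen A: true varve count = 14696 − 16 + 11 = 14691.
A: Mean rate = 7960.8 mm / 14691 years ≈ 0.542 mm/yr.
For B, 921.8 / 0.542 = 1700.74 years ≈ 1701 varves.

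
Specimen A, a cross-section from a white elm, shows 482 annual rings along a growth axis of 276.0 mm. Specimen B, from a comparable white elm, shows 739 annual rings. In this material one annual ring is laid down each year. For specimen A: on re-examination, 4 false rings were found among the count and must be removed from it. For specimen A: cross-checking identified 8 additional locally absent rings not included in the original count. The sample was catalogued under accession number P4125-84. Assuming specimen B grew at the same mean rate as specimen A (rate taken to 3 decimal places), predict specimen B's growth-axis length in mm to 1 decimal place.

419.8 mm

Specimen A: after corrections the count is 482 − 4 + 8 = 486 annual rings.
A: Extension rate ≈ 276.0 / 486 = 0.568 mm/yr.
B's length ≈ 0.568 × 739 = 419.8 mm.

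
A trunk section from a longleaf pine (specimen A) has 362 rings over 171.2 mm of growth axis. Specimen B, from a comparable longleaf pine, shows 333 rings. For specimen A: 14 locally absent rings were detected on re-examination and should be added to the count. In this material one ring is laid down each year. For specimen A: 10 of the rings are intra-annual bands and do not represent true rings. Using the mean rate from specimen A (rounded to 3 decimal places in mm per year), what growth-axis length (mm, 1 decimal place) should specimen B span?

Specimen A: after corrections the count is 362 − 10 + 14 = 366 rings.
A: Mean rate = 171.2 mm / 366 years ≈ 0.468 mm/year.
B's length ≈ 0.468 × 333 = 155.8 mm.

155.8 mm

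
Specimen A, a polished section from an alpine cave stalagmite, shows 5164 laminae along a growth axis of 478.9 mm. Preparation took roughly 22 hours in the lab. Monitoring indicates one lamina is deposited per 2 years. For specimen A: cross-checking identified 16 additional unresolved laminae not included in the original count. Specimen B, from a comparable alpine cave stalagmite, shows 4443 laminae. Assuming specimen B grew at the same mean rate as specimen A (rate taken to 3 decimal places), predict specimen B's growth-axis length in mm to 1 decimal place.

Specimen A: after corrections the count is 5164 + 16 = 5180 laminae.
Specimen A: 5180 laminae at 2 years each span 5180 × 2 = 10360 years.
A: 478.9 mm over 10360 years gives 478.9 / 10360 ≈ 0.046 mm per year.
Specimen B: 4443 laminae at 2 years each span 4443 × 2 = 8886 years. For B, 0.046 mm/year × 8886 years = 408.8 mm.

408.8 mm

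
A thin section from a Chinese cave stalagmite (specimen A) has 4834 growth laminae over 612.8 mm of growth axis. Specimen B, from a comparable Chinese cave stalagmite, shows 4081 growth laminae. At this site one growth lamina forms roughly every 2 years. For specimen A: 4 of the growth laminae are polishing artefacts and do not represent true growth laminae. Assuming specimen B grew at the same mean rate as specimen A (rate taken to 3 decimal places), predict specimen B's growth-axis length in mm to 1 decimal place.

Specimen A: adjusted count: 4834 − 4 = 4830 growth laminae.
Specimen A: multiplying by 2 years per growth lamina: 4830 × 2 = 9660 years.
A: Extension rate ≈ 612.8 / 9660 = 0.063 mm/year.
Specimen B: at 2 years per growth lamina, 4081 × 2 = 8162 years. B's length ≈ 0.063 × 8162 = 514.2 mm.

514.2 mm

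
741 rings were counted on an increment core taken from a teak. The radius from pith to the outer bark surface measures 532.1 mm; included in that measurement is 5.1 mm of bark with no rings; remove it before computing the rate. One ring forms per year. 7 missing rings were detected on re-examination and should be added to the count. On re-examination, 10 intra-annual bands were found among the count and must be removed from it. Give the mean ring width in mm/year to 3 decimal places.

0.714 mm/year

Adjusted count: 741 − 10 + 7 = 738 rings.
Net length = 532.1 − 5.1 = 527.0 mm.
527.0 mm over 738 years gives 527.0 / 738 ≈ 0.714 mm/year.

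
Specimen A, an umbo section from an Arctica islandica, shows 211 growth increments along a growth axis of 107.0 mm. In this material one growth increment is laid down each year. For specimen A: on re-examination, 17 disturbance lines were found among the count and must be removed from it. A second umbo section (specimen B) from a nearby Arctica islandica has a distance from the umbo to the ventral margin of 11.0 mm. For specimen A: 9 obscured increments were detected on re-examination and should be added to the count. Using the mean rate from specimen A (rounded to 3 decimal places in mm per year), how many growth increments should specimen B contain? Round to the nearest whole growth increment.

Specimen A: true growth increment count = 211 − 17 + 9 = 203.
A: Mean rate = 107.0 mm / 203 years ≈ 0.527 mm/yr.
Specimen B: 11.0 mm / 0.527 mm per year = 20.87 years ≈ 21 growth increments.

21 growth increments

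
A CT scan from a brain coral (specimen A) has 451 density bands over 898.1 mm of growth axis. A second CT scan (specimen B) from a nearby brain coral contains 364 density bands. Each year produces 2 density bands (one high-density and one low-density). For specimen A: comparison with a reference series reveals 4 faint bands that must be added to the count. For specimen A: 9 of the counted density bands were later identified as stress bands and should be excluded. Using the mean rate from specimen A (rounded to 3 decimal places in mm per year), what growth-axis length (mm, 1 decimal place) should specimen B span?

732.9 mm

Specimen A: adjusted count: 451 − 9 + 4 = 446 density bands.
Specimen A: 446 density bands at 2 per year is 446 / 2 = 223 years.
A: Extension rate ≈ 898.1 / 223 = 4.027 mm/yr.
Specimen B: with 2 density bands per year, 364 / 2 = 182 years. B's length ≈ 4.027 × 182 = 732.9 mm.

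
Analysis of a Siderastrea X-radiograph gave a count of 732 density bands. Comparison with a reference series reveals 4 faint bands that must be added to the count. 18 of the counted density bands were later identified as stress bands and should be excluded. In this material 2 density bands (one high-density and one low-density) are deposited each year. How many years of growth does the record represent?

359 years

True density band count = 732 − 18 + 4 = 718.
With 2 density bands per year, 718 / 2 = 359 years.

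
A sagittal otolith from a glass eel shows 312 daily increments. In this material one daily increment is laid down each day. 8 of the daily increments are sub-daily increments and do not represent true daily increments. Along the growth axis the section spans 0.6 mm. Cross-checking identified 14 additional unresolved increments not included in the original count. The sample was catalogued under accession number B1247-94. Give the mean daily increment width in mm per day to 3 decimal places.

After corrections the count is 312 − 8 + 14 = 318 daily increments.
Mean rate = 0.6 mm / 318 days ≈ 0.002 mm per day.

0.002 mm per day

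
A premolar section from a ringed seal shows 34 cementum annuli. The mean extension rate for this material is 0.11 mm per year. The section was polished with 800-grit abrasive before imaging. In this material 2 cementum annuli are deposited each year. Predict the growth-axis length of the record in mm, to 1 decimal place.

Dividing by 2 cementum annuli per year: 34 / 2 = 17 years.
Predicted length = 0.11 mm/year × 17 years = 1.9 mm.

1.9 mm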